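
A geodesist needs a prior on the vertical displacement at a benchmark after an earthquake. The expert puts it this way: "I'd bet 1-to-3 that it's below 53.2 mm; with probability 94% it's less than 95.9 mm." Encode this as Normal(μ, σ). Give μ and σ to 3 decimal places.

μ = 66.119, σ = 19.154

The p-quantile of Normal(μ,σ) is μ + z_p·σ, with z_{0.25} = -0.6745 and z_{0.94} = 1.555.
Eliminate σ: μ = (z₂·x₁ − z₁·x₂)/(z₂ − z₁) = (1.555·53.2 − (-0.6745)·95.9)/2.229 = 66.119.
Then σ = (x₂ − x₁)/(z₂ − z₁) = (95.9 − 53.2)/2.229 = 19.154.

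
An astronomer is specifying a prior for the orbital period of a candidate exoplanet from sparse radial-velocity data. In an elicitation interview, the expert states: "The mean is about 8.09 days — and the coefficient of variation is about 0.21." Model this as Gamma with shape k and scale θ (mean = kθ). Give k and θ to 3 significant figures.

For Gamma(k, scale θ): mean = kθ, variance = kθ², so CV = 1/√k.
CV = 0.21, hence k = 1/CV² = 22.7.
Then θ = mean/k = 8.09/22.7 = 0.357.

k ≈ 22.7, θ ≈ 0.357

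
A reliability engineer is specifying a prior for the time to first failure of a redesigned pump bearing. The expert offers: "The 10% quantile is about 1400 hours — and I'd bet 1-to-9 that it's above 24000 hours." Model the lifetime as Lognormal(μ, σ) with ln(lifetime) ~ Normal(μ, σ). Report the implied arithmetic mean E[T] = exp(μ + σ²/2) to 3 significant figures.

E[T] ≈ 10700 hours

If T ~ Lognormal(μ,σ) then ln T ~ Normal(μ,σ), so the p-quantile of ln T is μ + z_p·σ.
ln(1400) = 7.244 and ln(24000) = 10.09; z_{0.1} = -1.282, z_{0.9} = 1.282.
σ = (10.09 − 7.244)/(1.282 − (-1.282)) = 1.109.
μ = 7.244 − (-1.282)·1.109 = 8.665.
E[T] = exp(μ + σ²/2) = exp(8.665 + 0.6146) = 10700 hours.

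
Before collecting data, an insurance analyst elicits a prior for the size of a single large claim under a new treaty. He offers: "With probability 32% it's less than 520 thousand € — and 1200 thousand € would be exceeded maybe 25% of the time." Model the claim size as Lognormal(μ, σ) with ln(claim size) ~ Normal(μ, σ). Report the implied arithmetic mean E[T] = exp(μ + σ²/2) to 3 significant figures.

If T ~ Lognormal(μ,σ) then ln T ~ Normal(μ,σ), so the p-quantile of ln T is μ + z_p·σ.
ln(520) = 6.254 and ln(1200) = 7.09; z_{0.32} = -0.4677, z_{0.75} = 0.6745.
σ = (7.09 − 6.254)/(0.6745 − (-0.4677)) = 0.732.
μ = 6.254 − (-0.4677)·0.732 = 6.596.
E[T] = exp(μ + σ²/2) = exp(6.596 + 0.2680) = 957 thousand €.

E[T] ≈ 957 thousand €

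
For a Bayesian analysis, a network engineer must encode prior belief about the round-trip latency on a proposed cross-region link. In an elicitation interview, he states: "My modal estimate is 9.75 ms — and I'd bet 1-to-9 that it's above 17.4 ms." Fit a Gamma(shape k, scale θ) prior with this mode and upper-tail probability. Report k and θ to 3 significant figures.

Gamma(k,θ) with k>1 has mode (k−1)θ, so θ = 9.75/(k−1).
Need P(X < 17.4) = 0.9 with θ tied to k this way. Start at k = 2, θ = 9.75: P(X<17.4) ≈ 0.533.
Too low — raise k to concentrate. Iterating converges to k ≈ 6.67.
Then θ = 9.75/(6.67−1) ≈ 1.72.

k ≈ 6.67, θ ≈ 1.72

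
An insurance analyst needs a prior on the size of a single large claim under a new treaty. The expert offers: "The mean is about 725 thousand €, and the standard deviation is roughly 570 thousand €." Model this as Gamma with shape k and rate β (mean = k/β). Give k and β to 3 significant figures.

k ≈ 1.62, β ≈ 0.00223

For Gamma(k, rate β): mean = k/β, variance = k/β², so CV = 1/√k.
CV = SD/mean = 570/725 = 0.7862, hence k = 1/CV² = 1.62.
Then β = k/mean = 1.62/725 = 0.00223.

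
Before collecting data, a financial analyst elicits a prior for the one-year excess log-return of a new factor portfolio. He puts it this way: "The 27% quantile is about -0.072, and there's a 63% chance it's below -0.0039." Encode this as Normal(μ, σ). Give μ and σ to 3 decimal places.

The p-quantile of Normal(μ,σ) is μ + z_p·σ, with z_{0.27} = -0.6128 and z_{0.63} = 0.3319.
Eliminate σ: μ = (z₂·x₁ − z₁·x₂)/(z₂ − z₁) = (0.3319·-0.072 − (-0.6128)·-0.0039)/0.9447 = -0.028.
Then σ = (x₂ − x₁)/(z₂ − z₁) = (-0.0039 − -0.072)/0.9447 = 0.072.

μ = -0.028, σ = 0.072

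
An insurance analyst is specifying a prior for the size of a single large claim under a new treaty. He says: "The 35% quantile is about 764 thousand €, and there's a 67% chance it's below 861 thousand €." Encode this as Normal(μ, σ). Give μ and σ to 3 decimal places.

For Normal(μ,σ), the p-quantile is μ + z_p·σ. Here z_{0.35} = -0.3853, z_{0.67} = 0.4399.
So 764 = μ − 0.3853σ and 861 = μ + 0.4399σ.
Subtracting: σ = (861 − 764)/(0.4399 − (-0.3853)) = 117.542.
Then μ = 764 − (-0.3853)·117.542 = 809.292.

μ = 809.292, σ = 117.542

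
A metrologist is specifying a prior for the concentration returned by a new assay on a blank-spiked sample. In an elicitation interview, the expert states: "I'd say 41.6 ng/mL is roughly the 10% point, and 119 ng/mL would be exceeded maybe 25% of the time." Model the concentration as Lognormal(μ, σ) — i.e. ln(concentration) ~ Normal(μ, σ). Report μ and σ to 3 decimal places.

If T ~ Lognormal(μ,σ) then ln T ~ Normal(μ,σ), so the p-quantile of ln T is μ + z_p·σ.
ln(41.6) = 3.728 and ln(119) = 4.779; z_{0.1} = -1.282, z_{0.75} = 0.6745.
σ = (4.779 − 3.728)/(0.6745 − (-1.282)) = 0.537.
μ = 3.728 − (-1.282)·0.537 = 4.417.

μ ≈ 4.417, σ ≈ 0.537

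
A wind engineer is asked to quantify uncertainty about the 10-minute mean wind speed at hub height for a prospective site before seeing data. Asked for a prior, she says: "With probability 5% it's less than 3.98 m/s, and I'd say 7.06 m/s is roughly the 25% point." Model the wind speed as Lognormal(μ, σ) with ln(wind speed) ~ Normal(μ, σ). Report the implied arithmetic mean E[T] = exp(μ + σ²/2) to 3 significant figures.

E[T] ≈ 12.5 m/s

If T ~ Lognormal(μ,σ) then ln T ~ Normal(μ,σ), so the p-quantile of ln T is μ + z_p·σ.
ln(3.98) = 1.381 and ln(7.06) = 1.954; z_{0.05} = -1.645, z_{0.25} = -0.6745.
σ = (1.954 − 1.381)/(-0.6745 − (-1.645)) = 0.591.
μ = 1.381 − (-1.645)·0.591 = 2.353.
E[T] = exp(μ + σ²/2) = exp(2.353 + 0.1744) = 12.5 m/s.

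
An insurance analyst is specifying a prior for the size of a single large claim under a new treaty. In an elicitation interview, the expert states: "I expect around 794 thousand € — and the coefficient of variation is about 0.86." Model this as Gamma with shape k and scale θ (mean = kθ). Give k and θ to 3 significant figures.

For Gamma(k, scale θ): mean = kθ, variance = kθ², so CV = 1/√k.
CV = 0.86, hence k = 1/CV² = 1.35.
Then θ = mean/k = 794/1.35 = 587.

k ≈ 1.35, θ ≈ 587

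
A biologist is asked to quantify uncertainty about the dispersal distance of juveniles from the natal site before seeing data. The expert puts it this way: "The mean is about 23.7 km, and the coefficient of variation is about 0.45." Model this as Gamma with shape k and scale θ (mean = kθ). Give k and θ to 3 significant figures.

For Gamma(k, scale θ): mean = kθ, variance = kθ², so CV = 1/√k.
CV = 0.45, hence k = 1/CV² = 4.94.
Then θ = mean/k = 23.7/4.94 = 4.8.

k ≈ 4.94, θ ≈ 4.8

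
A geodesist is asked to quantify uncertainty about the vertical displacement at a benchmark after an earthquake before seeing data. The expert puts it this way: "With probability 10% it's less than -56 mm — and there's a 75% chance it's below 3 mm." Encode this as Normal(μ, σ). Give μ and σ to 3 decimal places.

For Normal(μ,σ), the p-quantile is μ + z_p·σ. Here z_{0.1} = -1.282, z_{0.75} = 0.6745.
So -56 = μ − 1.282σ and 3 = μ + 0.6745σ.
Subtracting: σ = (3 − -56)/(0.6745 − (-1.282)) = 30.163.
Then μ = -56 − (-1.282)·30.163 = -17.345.

μ = -17.345, σ = 30.163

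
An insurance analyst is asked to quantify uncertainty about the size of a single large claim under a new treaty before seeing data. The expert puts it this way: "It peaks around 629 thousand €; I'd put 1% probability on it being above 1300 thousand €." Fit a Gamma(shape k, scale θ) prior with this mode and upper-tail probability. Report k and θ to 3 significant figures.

Gamma(k,θ) with k>1 has mode (k−1)θ, so θ = 629/(k−1).
Need P(X < 1300) = 0.99 with θ tied to k this way. Start at k = 2, θ = 629: P(X<1300) ≈ 0.612.
Too low — raise k to concentrate. Iterating converges to k ≈ 10.3.
Then θ = 629/(10.3−1) ≈ 67.9.

k ≈ 10.3, θ ≈ 67.9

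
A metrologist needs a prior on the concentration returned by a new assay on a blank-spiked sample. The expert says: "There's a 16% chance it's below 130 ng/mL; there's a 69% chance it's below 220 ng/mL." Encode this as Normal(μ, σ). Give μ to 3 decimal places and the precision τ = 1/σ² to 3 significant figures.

The p-quantile of Normal(μ,σ) is μ + z_p·σ, with z_{0.16} = -0.9945 and z_{0.69} = 0.4959.
Eliminate σ: μ = (z₂·x₁ − z₁·x₂)/(z₂ − z₁) = (0.4959·130 − (-0.9945)·220)/1.49 = 190.056.
Then σ = (x₂ − x₁)/(z₂ − z₁) = (220 − 130)/1.49 = 60.390.
Precision τ = 1/σ² = 1/60.39² = 0.000274.

μ = 190.056, τ = 0.000274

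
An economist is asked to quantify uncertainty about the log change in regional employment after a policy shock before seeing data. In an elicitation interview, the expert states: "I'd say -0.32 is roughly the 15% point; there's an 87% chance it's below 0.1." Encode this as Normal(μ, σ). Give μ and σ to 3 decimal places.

For Normal(μ,σ), the p-quantile is μ + z_p·σ. Here z_{0.15} = -1.036, z_{0.87} = 1.126.
So -0.32 = μ − 1.036σ and 0.1 = μ + 1.126σ.
Subtracting: σ = (0.1 − -0.32)/(1.126 − (-1.036)) = 0.194.
Then μ = -0.32 − (-1.036)·0.194 = -0.119.

μ = -0.119, σ = 0.194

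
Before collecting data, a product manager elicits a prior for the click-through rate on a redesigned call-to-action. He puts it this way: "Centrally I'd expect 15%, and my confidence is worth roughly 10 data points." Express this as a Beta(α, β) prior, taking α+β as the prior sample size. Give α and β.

Under the effective-sample-size interpretation, Beta(α, β) has prior mean α/(α+β) and prior sample size α+β.
So α+β = 10 and α/(α+β) = 0.15, giving α = 0.15·10 = 1.5 and β = 10 − 1.5 = 8.5.

α = 1.5, β = 8.5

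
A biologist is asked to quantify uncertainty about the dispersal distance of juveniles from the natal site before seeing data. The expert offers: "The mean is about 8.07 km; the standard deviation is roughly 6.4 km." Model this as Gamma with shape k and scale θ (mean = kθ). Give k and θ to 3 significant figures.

k ≈ 1.59, θ ≈ 5.08

For Gamma(k, scale θ): mean = kθ, variance = kθ², so CV = 1/√k.
CV = SD/mean = 6.4/8.07 = 0.7931, hence k = 1/CV² = 1.59.
Then θ = mean/k = 8.07/1.59 = 5.08.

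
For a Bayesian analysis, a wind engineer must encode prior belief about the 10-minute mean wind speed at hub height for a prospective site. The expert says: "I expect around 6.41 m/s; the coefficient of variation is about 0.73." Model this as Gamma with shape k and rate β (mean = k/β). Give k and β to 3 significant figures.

k ≈ 1.88, β ≈ 0.293

For Gamma(k, rate β): mean = k/β, variance = k/β², so CV = 1/√k.
CV = 0.73, hence k = 1/CV² = 1.88.
Then β = k/mean = 1.88/6.41 = 0.293.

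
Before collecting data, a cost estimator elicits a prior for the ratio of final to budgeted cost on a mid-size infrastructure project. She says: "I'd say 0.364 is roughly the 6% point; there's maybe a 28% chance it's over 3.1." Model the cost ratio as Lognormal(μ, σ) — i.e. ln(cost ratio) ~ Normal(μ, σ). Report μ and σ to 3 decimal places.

μ ≈ 0.547, σ ≈ 1.002

If T ~ Lognormal(μ,σ) then ln T ~ Normal(μ,σ), so the p-quantile of ln T is μ + z_p·σ.
ln(0.364) = -1.011 and ln(3.1) = 1.131; z_{0.06} = -1.555, z_{0.72} = 0.5828.
σ = (1.131 − -1.011)/(0.5828 − (-1.555)) = 1.002.
μ = -1.011 − (-1.555)·1.002 = 0.547.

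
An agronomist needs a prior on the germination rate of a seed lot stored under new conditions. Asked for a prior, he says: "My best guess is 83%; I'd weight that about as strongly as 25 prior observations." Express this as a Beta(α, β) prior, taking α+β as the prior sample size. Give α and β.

Under the effective-sample-size interpretation, Beta(α, β) has prior mean α/(α+β) and prior sample size α+β.
So α+β = 25 and α/(α+β) = 0.83, giving α = 0.83·25 = 20.75 and β = 25 − 20.75 = 4.25.

α = 20.75, β = 4.25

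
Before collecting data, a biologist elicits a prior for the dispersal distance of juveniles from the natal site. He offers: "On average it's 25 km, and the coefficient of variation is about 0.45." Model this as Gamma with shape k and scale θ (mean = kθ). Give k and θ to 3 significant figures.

k ≈ 4.94, θ ≈ 5.06

For Gamma(k, scale θ): mean = kθ, variance = kθ², so CV = 1/√k.
CV = 0.45, hence k = 1/CV² = 4.94.
Then θ = mean/k = 25/4.94 = 5.06.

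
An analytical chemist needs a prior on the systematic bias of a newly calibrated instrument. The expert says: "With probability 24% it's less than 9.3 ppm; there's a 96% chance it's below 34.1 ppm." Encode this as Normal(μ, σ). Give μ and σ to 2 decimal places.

The p-quantile of Normal(μ,σ) is μ + z_p·σ, with z_{0.24} = -0.7063 and z_{0.96} = 1.751.
Eliminate σ: μ = (z₂·x₁ − z₁·x₂)/(z₂ − z₁) = (1.751·9.3 − (-0.7063)·34.1)/2.457 = 16.43.
Then σ = (x₂ − x₁)/(z₂ − z₁) = (34.1 − 9.3)/2.457 = 10.09.

μ = 16.43, σ = 10.09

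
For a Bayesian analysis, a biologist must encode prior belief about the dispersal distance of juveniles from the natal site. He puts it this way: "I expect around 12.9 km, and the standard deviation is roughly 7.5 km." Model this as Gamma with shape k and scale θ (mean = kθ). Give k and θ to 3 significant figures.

k ≈ 2.96, θ ≈ 4.36

For Gamma(k, scale θ): mean = kθ, variance = kθ², so CV = 1/√k.
CV = SD/mean = 7.5/12.9 = 0.5814, hence k = 1/CV² = 2.96.
Then θ = mean/k = 12.9/2.96 = 4.36.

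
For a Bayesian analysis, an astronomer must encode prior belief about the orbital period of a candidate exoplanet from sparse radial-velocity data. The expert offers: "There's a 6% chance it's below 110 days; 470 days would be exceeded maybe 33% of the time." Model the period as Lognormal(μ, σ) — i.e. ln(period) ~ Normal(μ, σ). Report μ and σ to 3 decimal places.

If T ~ Lognormal(μ,σ) then ln T ~ Normal(μ,σ), so the p-quantile of ln T is μ + z_p·σ.
ln(110) = 4.7 and ln(470) = 6.153; z_{0.06} = -1.555, z_{0.67} = 0.4399.
σ = (6.153 − 4.7)/(0.4399 − (-1.555)) = 0.728.
μ = 4.7 − (-1.555)·0.728 = 5.832.

μ ≈ 5.832, σ ≈ 0.728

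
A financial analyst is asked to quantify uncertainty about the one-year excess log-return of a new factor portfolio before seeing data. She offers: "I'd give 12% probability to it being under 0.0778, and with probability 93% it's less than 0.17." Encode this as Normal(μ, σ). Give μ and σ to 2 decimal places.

The p-quantile of Normal(μ,σ) is μ + z_p·σ, with z_{0.12} = -1.175 and z_{0.93} = 1.476.
Eliminate σ: μ = (z₂·x₁ − z₁·x₂)/(z₂ − z₁) = (1.476·0.0778 − (-1.175)·0.17)/2.651 = 0.12.
Then σ = (x₂ − x₁)/(z₂ − z₁) = (0.17 − 0.0778)/2.651 = 0.03.

μ = 0.12, σ = 0.03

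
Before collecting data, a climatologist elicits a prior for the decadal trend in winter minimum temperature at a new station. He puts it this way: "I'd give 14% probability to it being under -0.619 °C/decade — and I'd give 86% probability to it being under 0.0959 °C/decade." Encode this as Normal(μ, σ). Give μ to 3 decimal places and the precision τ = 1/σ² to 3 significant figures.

μ = -0.262, τ = 9.13

For Normal(μ,σ), the p-quantile is μ + z_p·σ. Here z_{0.14} = -1.08, z_{0.86} = 1.08.
So -0.619 = μ − 1.08σ and 0.0959 = μ + 1.08σ.
Subtracting: σ = (0.0959 − -0.619)/(1.08 − (-1.08)) = 0.331.
Then μ = -0.619 − (-1.08)·0.331 = -0.262.
Precision τ = 1/σ² = 1/0.3309² = 9.13.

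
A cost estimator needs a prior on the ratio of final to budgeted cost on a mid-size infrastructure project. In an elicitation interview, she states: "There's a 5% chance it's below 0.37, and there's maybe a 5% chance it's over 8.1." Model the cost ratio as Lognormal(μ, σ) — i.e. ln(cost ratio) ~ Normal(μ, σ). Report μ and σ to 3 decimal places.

If T ~ Lognormal(μ,σ) then ln T ~ Normal(μ,σ), so the p-quantile of ln T is μ + z_p·σ.
ln(0.37) = -0.9943 and ln(8.1) = 2.092; z_{0.05} = -1.645, z_{0.95} = 1.645.
σ = (2.092 − -0.9943)/(1.645 − (-1.645)) = 0.938.
μ = -0.9943 − (-1.645)·0.938 = 0.549.

μ ≈ 0.549, σ ≈ 0.938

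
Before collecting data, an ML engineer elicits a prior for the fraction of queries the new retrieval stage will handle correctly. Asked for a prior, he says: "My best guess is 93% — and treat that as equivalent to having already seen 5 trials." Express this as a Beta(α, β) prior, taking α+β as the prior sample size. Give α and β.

Under the effective-sample-size interpretation, Beta(α, β) has prior mean α/(α+β) and prior sample size α+β.
So α+β = 5 and α/(α+β) = 0.93, giving α = 0.93·5 = 4.65 and β = 5 − 4.65 = 0.35.

α = 4.65, β = 0.35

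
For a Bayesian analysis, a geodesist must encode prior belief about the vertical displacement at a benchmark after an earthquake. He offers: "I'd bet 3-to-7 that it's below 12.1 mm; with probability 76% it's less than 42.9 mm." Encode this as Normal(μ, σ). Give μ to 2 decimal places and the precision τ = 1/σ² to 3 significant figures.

μ = 25.22, τ = 0.0016

For Normal(μ,σ), the p-quantile is μ + z_p·σ. Here z_{0.3} = -0.5244, z_{0.76} = 0.7063.
So 12.1 = μ − 0.5244σ and 42.9 = μ + 0.7063σ.
Subtracting: σ = (42.9 − 12.1)/(0.7063 − (-0.5244)) = 25.03.
Then μ = 12.1 − (-0.5244)·25.03 = 25.22.
Precision τ = 1/σ² = 1/25.03² = 0.0016.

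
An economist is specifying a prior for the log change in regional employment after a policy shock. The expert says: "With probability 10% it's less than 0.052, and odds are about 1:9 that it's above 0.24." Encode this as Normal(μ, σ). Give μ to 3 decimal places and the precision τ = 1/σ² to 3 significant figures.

For Normal(μ,σ), the p-quantile is μ + z_p·σ. Here z_{0.1} = -1.282, z_{0.9} = 1.282.
So 0.052 = μ − 1.282σ and 0.24 = μ + 1.282σ.
Subtracting: σ = (0.24 − 0.052)/(1.282 − (-1.282)) = 0.073.
Then μ = 0.052 − (-1.282)·0.073 = 0.146.
Precision τ = 1/σ² = 1/0.07335² = 186.

μ = 0.146, τ = 186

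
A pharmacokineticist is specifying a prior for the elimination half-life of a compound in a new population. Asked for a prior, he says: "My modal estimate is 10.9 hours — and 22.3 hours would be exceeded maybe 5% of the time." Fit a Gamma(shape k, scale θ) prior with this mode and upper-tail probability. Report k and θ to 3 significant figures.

Gamma(k,θ) with k>1 has mode (k−1)θ, so θ = 10.9/(k−1).
Need P(X < 22.3) = 0.95 with θ tied to k this way. Start at k = 2, θ = 10.9: P(X<22.3) ≈ 0.606.
Too low — raise k to concentrate. Iterating converges to k ≈ 6.4.
Then θ = 10.9/(6.4−1) ≈ 2.02.

k ≈ 6.4, θ ≈ 2.02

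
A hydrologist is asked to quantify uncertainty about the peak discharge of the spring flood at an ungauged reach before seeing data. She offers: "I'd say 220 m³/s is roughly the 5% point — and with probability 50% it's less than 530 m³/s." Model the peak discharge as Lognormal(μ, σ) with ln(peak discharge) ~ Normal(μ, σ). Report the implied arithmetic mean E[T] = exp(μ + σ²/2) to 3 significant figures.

E[T] ≈ 611 m³/s

If T ~ Lognormal(μ,σ) then ln T ~ Normal(μ,σ), so the p-quantile of ln T is μ + z_p·σ.
ln(220) = 5.394 and ln(530) = 6.273; z_{0.05} = -1.645, z_{0.5} = 0.
σ = (6.273 − 5.394)/(0 − (-1.645)) = 0.535.
μ = 5.394 − (-1.645)·0.535 = 6.273.
E[T] = exp(μ + σ²/2) = exp(6.273 + 0.1429) = 611 m³/s.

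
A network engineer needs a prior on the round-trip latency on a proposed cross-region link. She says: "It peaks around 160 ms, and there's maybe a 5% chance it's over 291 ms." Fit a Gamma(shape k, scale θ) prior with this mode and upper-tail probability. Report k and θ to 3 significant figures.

k ≈ 8.79, θ ≈ 20.5

Gamma(k,θ) with k>1 has mode (k−1)θ, so θ = 160/(k−1).
Need P(X < 291) = 0.95 with θ tied to k this way. Start at k = 2, θ = 160: P(X<291) ≈ 0.543.
Too low — raise k to concentrate. Iterating converges to k ≈ 8.79.
Then θ = 160/(8.79−1) ≈ 20.5.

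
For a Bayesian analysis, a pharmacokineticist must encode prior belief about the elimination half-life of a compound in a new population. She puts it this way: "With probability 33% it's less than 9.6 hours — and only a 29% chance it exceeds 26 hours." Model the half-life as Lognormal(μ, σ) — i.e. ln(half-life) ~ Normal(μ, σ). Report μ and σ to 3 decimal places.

μ ≈ 2.703, σ ≈ 1.003

If T ~ Lognormal(μ,σ) then ln T ~ Normal(μ,σ), so the p-quantile of ln T is μ + z_p·σ.
ln(9.6) = 2.262 and ln(26) = 3.258; z_{0.33} = -0.4399, z_{0.71} = 0.5534.
σ = (3.258 − 2.262)/(0.5534 − (-0.4399)) = 1.003.
μ = 2.262 − (-0.4399)·1.003 = 2.703.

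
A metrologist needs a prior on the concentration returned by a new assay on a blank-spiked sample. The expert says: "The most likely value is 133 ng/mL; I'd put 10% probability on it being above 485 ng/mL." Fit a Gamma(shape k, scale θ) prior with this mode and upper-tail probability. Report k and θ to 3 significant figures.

k ≈ 2.11, θ ≈ 120

Gamma(k,θ) with k>1 has mode (k−1)θ, so θ = 133/(k−1).
Need P(X < 485) = 0.9 with θ tied to k this way. Start at k = 2, θ = 133: P(X<485) ≈ 0.879.
Too low — raise k to concentrate. Iterating converges to k ≈ 2.11.
Then θ = 133/(2.11−1) ≈ 120.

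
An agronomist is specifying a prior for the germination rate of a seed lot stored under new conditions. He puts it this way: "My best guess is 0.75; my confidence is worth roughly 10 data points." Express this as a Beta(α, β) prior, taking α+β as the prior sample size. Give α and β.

α = 7.5, β = 2.5

Under the effective-sample-size interpretation, Beta(α, β) has prior mean α/(α+β) and prior sample size α+β.
So α+β = 10 and α/(α+β) = 0.75, giving α = 0.75·10 = 7.5 and β = 10 − 7.5 = 2.5.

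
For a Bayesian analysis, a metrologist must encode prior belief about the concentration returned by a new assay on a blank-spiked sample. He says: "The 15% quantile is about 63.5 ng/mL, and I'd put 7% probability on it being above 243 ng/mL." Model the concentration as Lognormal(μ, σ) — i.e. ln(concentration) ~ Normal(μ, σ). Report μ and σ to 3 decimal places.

If T ~ Lognormal(μ,σ) then ln T ~ Normal(μ,σ), so the p-quantile of ln T is μ + z_p·σ.
ln(63.5) = 4.151 and ln(243) = 5.493; z_{0.15} = -1.036, z_{0.93} = 1.476.
σ = (5.493 − 4.151)/(1.476 − (-1.036)) = 0.534.
μ = 4.151 − (-1.036)·0.534 = 4.705.

μ ≈ 4.705, σ ≈ 0.534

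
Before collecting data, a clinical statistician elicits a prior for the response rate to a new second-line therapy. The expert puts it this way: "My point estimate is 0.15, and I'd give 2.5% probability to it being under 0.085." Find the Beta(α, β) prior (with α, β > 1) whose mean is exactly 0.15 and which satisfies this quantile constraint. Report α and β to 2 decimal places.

α ≈ 13.78, β ≈ 78.08

With mean 0.15 fixed, write α = 0.15s, β = 0.85s where s = α+β.
Need P(θ < 0.085) = 0.025 under Beta(0.15s, 0.85s). Normal approximation: (q−m)/√(m(1−m)/s) ≈ z_{0.025} = -1.96, so s ≈ 0.15·0.85·(-1.96)²/(0.085−0.15)² = 115.9.
At s = 115.9: P(θ<0.085) ≈ 0.013. Adjusting to match 0.025 gives s ≈ 91.85.
So α = 0.15·91.85 ≈ 13.78, β = 0.85·91.85 ≈ 78.08.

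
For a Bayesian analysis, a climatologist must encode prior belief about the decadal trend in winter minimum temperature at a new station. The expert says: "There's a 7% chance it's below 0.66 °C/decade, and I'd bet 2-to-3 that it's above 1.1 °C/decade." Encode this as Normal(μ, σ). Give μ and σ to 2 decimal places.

μ = 1.04, σ = 0.25

The p-quantile of Normal(μ,σ) is μ + z_p·σ, with z_{0.07} = -1.476 and z_{0.6} = 0.2533.
Eliminate σ: μ = (z₂·x₁ − z₁·x₂)/(z₂ − z₁) = (0.2533·0.66 − (-1.476)·1.1)/1.729 = 1.04.
Then σ = (x₂ − x₁)/(z₂ − z₁) = (1.1 − 0.66)/1.729 = 0.25.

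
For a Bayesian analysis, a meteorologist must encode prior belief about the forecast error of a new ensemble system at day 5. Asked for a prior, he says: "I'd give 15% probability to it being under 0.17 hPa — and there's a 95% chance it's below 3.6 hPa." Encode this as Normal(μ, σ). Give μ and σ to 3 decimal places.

μ = 1.496, σ = 1.279

For Normal(μ,σ), the p-quantile is μ + z_p·σ. Here z_{0.15} = -1.036, z_{0.95} = 1.645.
So 0.17 = μ − 1.036σ and 3.6 = μ + 1.645σ.
Subtracting: σ = (3.6 − 0.17)/(1.645 − (-1.036)) = 1.279.
Then μ = 0.17 − (-1.036)·1.279 = 1.496.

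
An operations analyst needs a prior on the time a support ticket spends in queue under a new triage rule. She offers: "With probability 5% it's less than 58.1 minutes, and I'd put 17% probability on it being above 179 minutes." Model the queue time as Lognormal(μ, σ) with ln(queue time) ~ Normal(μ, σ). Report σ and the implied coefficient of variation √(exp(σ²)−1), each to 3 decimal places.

σ ≈ 0.433, CV ≈ 0.454

If T ~ Lognormal(μ,σ) then ln T ~ Normal(μ,σ), so the p-quantile of ln T is μ + z_p·σ.
ln(58.1) = 4.062 and ln(179) = 5.187; z_{0.05} = -1.645, z_{0.83} = 0.9542.
σ = (5.187 − 4.062)/(0.9542 − (-1.645)) = 0.433.
μ = 4.062 − (-1.645)·0.433 = 4.774.
CV = √(exp(σ²)−1) = √(exp(0.1874)−1) = 0.454.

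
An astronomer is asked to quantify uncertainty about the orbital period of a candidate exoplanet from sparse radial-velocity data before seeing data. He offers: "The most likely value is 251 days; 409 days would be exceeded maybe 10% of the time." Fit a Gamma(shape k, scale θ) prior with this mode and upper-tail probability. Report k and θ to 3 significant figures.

Gamma(k,θ) with k>1 has mode (k−1)θ, so θ = 251/(k−1).
Need P(X < 409) = 0.9 with θ tied to k this way. Start at k = 2, θ = 251: P(X<409) ≈ 0.485.
Too low — raise k to concentrate. Iterating converges to k ≈ 8.9.
Then θ = 251/(8.9−1) ≈ 31.8.

k ≈ 8.9, θ ≈ 31.8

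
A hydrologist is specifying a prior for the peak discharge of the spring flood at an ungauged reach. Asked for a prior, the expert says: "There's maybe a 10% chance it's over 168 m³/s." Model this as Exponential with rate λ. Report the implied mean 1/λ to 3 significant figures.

mean ≈ 73 m³/s

P(T > 168.0) = e^(−λ·168.0) = 0.1, so λ = −ln(0.1)/168.0 = 0.0137.
Mean = 1/λ = 73 m³/s.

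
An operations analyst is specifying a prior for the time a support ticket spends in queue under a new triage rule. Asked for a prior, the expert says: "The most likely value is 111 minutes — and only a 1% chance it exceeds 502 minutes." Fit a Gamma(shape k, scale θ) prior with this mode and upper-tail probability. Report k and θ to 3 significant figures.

Gamma(k,θ) with k>1 has mode (k−1)θ, so θ = 111/(k−1).
Need P(X < 502) = 0.99 with θ tied to k this way. Start at k = 2, θ = 111: P(X<502) ≈ 0.940.
Too low — raise k to concentrate. Iterating converges to k ≈ 2.77.
Then θ = 111/(2.77−1) ≈ 62.6.

k ≈ 2.77, θ ≈ 62.6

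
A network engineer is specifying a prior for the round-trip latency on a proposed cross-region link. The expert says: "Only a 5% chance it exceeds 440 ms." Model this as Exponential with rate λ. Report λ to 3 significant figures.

P(T > 440.0) = e^(−λ·440.0) = 0.05, so λ = −ln(0.05)/440.0 = 0.00681.

λ ≈ 0.00681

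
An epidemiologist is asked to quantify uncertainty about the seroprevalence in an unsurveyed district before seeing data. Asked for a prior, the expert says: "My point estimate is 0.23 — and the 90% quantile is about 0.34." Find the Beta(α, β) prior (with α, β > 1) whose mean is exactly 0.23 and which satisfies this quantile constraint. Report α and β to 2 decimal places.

α ≈ 5.85, β ≈ 19.58

With mean 0.23 fixed, write α = 0.23s, β = 0.77s where s = α+β.
Need P(θ < 0.34) = 0.9 under Beta(0.23s, 0.77s). Normal approximation: (q−m)/√(m(1−m)/s) ≈ z_{0.9} = 1.28, so s ≈ 0.23·0.77·(1.28)²/(0.34−0.23)² = 24.0.
At s = 24.0: P(θ<0.34) ≈ 0.894. Adjusting to match 0.9 gives s ≈ 25.43.
So α = 0.23·25.43 ≈ 5.85, β = 0.77·25.43 ≈ 19.58.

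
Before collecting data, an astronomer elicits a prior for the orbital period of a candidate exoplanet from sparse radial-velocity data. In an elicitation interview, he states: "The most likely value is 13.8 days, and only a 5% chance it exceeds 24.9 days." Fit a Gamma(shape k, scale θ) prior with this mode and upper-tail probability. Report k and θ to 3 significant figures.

Gamma(k,θ) with k>1 has mode (k−1)θ, so θ = 13.8/(k−1).
Need P(X < 24.9) = 0.95 with θ tied to k this way. Start at k = 2, θ = 13.8: P(X<24.9) ≈ 0.538.
Too low — raise k to concentrate. Iterating converges to k ≈ 9.
Then θ = 13.8/(9−1) ≈ 1.73.

k ≈ 9, θ ≈ 1.73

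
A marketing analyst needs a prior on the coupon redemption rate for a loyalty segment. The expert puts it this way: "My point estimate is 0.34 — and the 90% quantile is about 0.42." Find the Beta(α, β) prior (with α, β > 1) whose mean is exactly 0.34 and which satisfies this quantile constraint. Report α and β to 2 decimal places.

With mean 0.34 fixed, write α = 0.34s, β = 0.66s where s = α+β.
Need P(θ < 0.42) = 0.9 under Beta(0.34s, 0.66s). Normal approximation: (q−m)/√(m(1−m)/s) ≈ z_{0.9} = 1.28, so s ≈ 0.34·0.66·(1.28)²/(0.42−0.34)² = 57.6.
At s = 57.6: P(θ<0.42) ≈ 0.898. Adjusting to match 0.9 gives s ≈ 58.88.
So α = 0.34·58.88 ≈ 20.02, β = 0.66·58.88 ≈ 38.86.

α ≈ 20.02, β ≈ 38.86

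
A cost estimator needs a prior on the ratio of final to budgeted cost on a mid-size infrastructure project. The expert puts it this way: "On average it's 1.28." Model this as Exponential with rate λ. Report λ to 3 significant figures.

λ ≈ 0.781

Exponential mean = 1/λ, so λ = 1/1.28 = 0.781.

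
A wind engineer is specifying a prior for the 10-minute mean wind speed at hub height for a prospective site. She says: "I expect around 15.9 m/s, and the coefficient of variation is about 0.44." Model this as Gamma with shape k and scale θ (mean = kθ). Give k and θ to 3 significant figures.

For Gamma(k, scale θ): mean = kθ, variance = kθ², so CV = 1/√k.
CV = 0.44, hence k = 1/CV² = 5.17.
Then θ = mean/k = 15.9/5.17 = 3.08.

k ≈ 5.17, θ ≈ 3.08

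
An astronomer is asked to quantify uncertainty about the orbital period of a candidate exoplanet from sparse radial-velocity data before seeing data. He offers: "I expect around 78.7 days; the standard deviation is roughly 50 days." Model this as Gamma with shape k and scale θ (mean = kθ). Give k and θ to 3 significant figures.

For Gamma(k, scale θ): mean = kθ, variance = kθ², so CV = 1/√k.
CV = SD/mean = 50/78.7 = 0.6353, hence k = 1/CV² = 2.48.
Then θ = mean/k = 78.7/2.48 = 31.8.

k ≈ 2.48, θ ≈ 31.8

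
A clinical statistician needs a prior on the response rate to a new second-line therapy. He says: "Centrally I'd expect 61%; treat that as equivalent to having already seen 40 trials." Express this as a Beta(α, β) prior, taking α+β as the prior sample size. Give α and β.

Under the effective-sample-size interpretation, Beta(α, β) has prior mean α/(α+β) and prior sample size α+β.
So α+β = 40 and α/(α+β) = 0.61, giving α = 0.61·40 = 24.4 and β = 40 − 24.4 = 15.6.

α = 24.4, β = 15.6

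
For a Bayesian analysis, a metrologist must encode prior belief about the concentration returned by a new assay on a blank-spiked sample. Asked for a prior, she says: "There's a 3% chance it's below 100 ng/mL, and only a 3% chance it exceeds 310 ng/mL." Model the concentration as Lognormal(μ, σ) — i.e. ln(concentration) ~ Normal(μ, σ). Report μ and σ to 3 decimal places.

μ ≈ 5.171, σ ≈ 0.301

If T ~ Lognormal(μ,σ) then ln T ~ Normal(μ,σ), so the p-quantile of ln T is μ + z_p·σ.
ln(100) = 4.605 and ln(310) = 5.737; z_{0.03} = -1.881, z_{0.97} = 1.881.
σ = (5.737 − 4.605)/(1.881 − (-1.881)) = 0.301.
μ = 4.605 − (-1.881)·0.301 = 5.171.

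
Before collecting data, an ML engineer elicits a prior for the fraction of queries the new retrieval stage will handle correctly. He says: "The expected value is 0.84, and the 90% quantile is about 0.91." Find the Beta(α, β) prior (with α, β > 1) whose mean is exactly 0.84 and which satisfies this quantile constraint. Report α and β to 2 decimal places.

With mean 0.84 fixed, write α = 0.84s, β = 0.16s where s = α+β.
Need P(θ < 0.91) = 0.9 under Beta(0.84s, 0.16s). Normal approximation: (q−m)/√(m(1−m)/s) ≈ z_{0.9} = 1.28, so s ≈ 0.84·0.16·(1.28)²/(0.91−0.84)² = 45.0.
At s = 45.0: P(θ<0.91) ≈ 0.918. Adjusting to match 0.9 gives s ≈ 39.07.
So α = 0.84·39.07 ≈ 32.82, β = 0.16·39.07 ≈ 6.25.

α ≈ 32.82, β ≈ 6.25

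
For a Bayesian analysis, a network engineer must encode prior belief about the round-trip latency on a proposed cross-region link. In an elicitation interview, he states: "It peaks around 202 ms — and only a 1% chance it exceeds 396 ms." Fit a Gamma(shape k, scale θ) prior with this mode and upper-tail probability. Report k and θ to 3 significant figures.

k ≈ 11.9, θ ≈ 18.6

Gamma(k,θ) with k>1 has mode (k−1)θ, so θ = 202/(k−1).
Need P(X < 396) = 0.99 with θ tied to k this way. Start at k = 2, θ = 202: P(X<396) ≈ 0.583.
Too low — raise k to concentrate. Iterating converges to k ≈ 11.9.
Then θ = 202/(11.9−1) ≈ 18.6.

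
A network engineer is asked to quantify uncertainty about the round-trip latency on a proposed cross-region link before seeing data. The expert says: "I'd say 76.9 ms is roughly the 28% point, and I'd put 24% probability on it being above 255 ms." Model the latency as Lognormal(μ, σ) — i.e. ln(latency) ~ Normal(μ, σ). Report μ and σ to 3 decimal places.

μ ≈ 4.884, σ ≈ 0.930

If T ~ Lognormal(μ,σ) then ln T ~ Normal(μ,σ), so the p-quantile of ln T is μ + z_p·σ.
ln(76.9) = 4.343 and ln(255) = 5.541; z_{0.28} = -0.5828, z_{0.76} = 0.7063.
σ = (5.541 − 4.343)/(0.7063 − (-0.5828)) = 0.930.
μ = 4.343 − (-0.5828)·0.930 = 4.884.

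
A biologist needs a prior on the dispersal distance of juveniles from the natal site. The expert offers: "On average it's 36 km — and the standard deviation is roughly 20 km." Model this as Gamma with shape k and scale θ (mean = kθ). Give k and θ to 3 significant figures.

k ≈ 3.24, θ ≈ 11.1

For Gamma(k, scale θ): mean = kθ, variance = kθ², so CV = 1/√k.
CV = SD/mean = 20/36 = 0.5556, hence k = 1/CV² = 3.24.
Then θ = mean/k = 36/3.24 = 11.1.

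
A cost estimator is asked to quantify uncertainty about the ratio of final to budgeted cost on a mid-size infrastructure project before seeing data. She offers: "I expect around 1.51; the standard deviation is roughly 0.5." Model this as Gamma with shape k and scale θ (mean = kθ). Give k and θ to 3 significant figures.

For Gamma(k, scale θ): mean = kθ, variance = kθ², so CV = 1/√k.
CV = SD/mean = 0.5/1.51 = 0.3311, hence k = 1/CV² = 9.12.
Then θ = mean/k = 1.51/9.12 = 0.166.

k ≈ 9.12, θ ≈ 0.166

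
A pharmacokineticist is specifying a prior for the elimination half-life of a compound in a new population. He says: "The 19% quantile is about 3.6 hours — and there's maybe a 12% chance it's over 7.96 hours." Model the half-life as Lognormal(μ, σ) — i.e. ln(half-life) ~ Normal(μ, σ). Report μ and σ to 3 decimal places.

μ ≈ 1.620, σ ≈ 0.387

If T ~ Lognormal(μ,σ) then ln T ~ Normal(μ,σ), so the p-quantile of ln T is μ + z_p·σ.
ln(3.6) = 1.281 and ln(7.96) = 2.074; z_{0.19} = -0.8779, z_{0.88} = 1.175.
σ = (2.074 − 1.281)/(1.175 − (-0.8779)) = 0.387.
μ = 1.281 − (-0.8779)·0.387 = 1.620.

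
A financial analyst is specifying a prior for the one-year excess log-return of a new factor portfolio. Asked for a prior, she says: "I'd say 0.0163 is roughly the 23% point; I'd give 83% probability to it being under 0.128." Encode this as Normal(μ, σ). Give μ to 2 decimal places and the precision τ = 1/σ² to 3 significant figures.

μ = 0.07, τ = 230

The p-quantile of Normal(μ,σ) is μ + z_p·σ, with z_{0.23} = -0.7388 and z_{0.83} = 0.9542.
Eliminate σ: μ = (z₂·x₁ − z₁·x₂)/(z₂ − z₁) = (0.9542·0.0163 − (-0.7388)·0.128)/1.693 = 0.07.
Then σ = (x₂ − x₁)/(z₂ − z₁) = (0.128 − 0.0163)/1.693 = 0.07.
Precision τ = 1/σ² = 1/0.06598² = 230.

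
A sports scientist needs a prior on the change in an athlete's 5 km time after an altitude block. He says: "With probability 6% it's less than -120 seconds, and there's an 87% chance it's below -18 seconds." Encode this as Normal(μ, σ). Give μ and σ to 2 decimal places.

μ = -60.85, σ = 38.04

The p-quantile of Normal(μ,σ) is μ + z_p·σ, with z_{0.06} = -1.555 and z_{0.87} = 1.126.
Eliminate σ: μ = (z₂·x₁ − z₁·x₂)/(z₂ − z₁) = (1.126·-120 − (-1.555)·-18)/2.681 = -60.85.
Then σ = (x₂ − x₁)/(z₂ − z₁) = (-18 − -120)/2.681 = 38.04.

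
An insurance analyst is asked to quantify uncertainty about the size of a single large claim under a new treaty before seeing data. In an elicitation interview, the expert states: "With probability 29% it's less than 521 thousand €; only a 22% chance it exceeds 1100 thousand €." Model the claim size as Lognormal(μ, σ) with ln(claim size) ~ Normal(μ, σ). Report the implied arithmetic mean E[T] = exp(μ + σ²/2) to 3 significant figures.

If T ~ Lognormal(μ,σ) then ln T ~ Normal(μ,σ), so the p-quantile of ln T is μ + z_p·σ.
ln(521) = 6.256 and ln(1100) = 7.003; z_{0.29} = -0.5534, z_{0.78} = 0.7722.
σ = (7.003 − 6.256)/(0.7722 − (-0.5534)) = 0.564.
μ = 6.256 − (-0.5534)·0.564 = 6.568.
E[T] = exp(μ + σ²/2) = exp(6.568 + 0.1589) = 834 thousand €.

E[T] ≈ 834 thousand €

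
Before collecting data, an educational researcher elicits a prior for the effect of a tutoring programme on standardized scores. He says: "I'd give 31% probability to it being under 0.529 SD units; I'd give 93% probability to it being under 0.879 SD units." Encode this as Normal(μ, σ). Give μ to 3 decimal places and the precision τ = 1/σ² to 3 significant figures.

μ = 0.617, τ = 31.7

For Normal(μ,σ), the p-quantile is μ + z_p·σ. Here z_{0.31} = -0.4959, z_{0.93} = 1.476.
So 0.529 = μ − 0.4959σ and 0.879 = μ + 1.476σ.
Subtracting: σ = (0.879 − 0.529)/(1.476 − (-0.4959)) = 0.178.
Then μ = 0.529 − (-0.4959)·0.178 = 0.617.
Precision τ = 1/σ² = 1/0.1775² = 31.7.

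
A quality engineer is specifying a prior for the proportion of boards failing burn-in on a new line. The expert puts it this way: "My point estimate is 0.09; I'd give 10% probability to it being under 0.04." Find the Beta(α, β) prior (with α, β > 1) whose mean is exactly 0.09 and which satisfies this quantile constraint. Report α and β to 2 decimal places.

With mean 0.09 fixed, write α = 0.09s, β = 0.91s where s = α+β.
Need P(θ < 0.04) = 0.1 under Beta(0.09s, 0.91s). Normal approximation: (q−m)/√(m(1−m)/s) ≈ z_{0.1} = -1.28, so s ≈ 0.09·0.91·(-1.28)²/(0.04−0.09)² = 53.8.
At s = 53.8: P(θ<0.04) ≈ 0.070. Adjusting to match 0.1 gives s ≈ 42.85.
So α = 0.09·42.85 ≈ 3.86, β = 0.91·42.85 ≈ 38.99.

α ≈ 3.86, β ≈ 38.99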